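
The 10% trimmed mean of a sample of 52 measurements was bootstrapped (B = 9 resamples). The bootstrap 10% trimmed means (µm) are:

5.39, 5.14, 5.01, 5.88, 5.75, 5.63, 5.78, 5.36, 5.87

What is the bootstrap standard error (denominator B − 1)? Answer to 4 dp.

SE* = 0.3221

Bootstrap SE is the standard deviation of the 9 replicate 10% trimmed means.
Mean of replicates: (5.39 + 5.14 + 5.01 + 5.88 + 5.75 + 5.63 + 5.78 + 5.36 + 5.87) / 9 = 49.81000 / 9 = 5.53444
Sum of squared deviations: (−0.14444)² + (−0.39444)² + (−0.52444)² + (+0.34556)² + (+0.21556)² + (+0.09556)² + (+0.24556)² + (−0.17444)² + (+0.33556)² = 0.82982
Variance = 0.82982 / 8 = 0.10373
SE* = √0.10373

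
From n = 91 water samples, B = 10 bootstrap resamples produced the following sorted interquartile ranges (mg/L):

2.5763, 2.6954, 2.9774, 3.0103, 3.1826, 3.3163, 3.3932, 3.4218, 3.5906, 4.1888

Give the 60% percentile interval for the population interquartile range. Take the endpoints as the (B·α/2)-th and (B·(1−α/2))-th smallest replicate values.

α = 0.40; lower rank = 10 × 0.200 = 2; upper rank = 10 × 0.800 = 8.
The 2nd smallest replicate is 2.6954; the 8th is 3.4218.

(2.6954, 3.4218)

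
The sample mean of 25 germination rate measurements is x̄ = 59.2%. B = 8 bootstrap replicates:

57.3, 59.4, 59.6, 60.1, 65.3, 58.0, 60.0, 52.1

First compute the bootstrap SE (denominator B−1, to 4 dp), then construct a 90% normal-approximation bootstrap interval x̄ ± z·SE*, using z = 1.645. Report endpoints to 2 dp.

Mean of replicates = 58.9750; sum of squared deviations = 93.9150; SE* = √(93.9150/7) = 3.6628
Margin = 1.645 × 3.6628 = 6.025
Interval: 59.2 ± 6.025

(53.17, 65.23)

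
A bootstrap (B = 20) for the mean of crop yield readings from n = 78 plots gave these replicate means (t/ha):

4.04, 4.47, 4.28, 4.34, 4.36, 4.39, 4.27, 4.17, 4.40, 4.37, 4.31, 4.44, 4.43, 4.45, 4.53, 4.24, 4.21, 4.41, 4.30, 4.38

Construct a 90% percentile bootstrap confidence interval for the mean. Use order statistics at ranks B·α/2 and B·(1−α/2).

(4.04, 4.47)

Sorted replicates: 4.04, 4.17, 4.21, 4.24, 4.27, 4.28, 4.30, 4.31, 4.34, 4.36, 4.37, 4.38, 4.39, 4.40, 4.41, 4.43, 4.44, 4.45, 4.47, 4.53
α = 0.10; lower rank = 20 × 0.050 = 1; upper rank = 20 × 0.950 = 19.
The 1st smallest replicate is 4.04; the 19th is 4.47.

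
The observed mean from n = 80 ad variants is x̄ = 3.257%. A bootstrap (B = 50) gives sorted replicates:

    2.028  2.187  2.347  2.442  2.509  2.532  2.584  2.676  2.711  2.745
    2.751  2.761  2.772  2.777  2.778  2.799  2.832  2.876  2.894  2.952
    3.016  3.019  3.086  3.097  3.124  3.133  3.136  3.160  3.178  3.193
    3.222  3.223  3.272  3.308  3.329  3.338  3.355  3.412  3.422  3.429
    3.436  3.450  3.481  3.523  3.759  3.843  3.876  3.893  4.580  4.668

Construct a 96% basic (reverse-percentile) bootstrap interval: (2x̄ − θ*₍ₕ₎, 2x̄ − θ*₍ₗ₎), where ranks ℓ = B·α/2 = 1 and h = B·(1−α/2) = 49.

Percentile endpoints at ranks 1 and 49: θ*₍1₎ = 2.028, θ*₍49₎ = 4.580.
Basic interval reflects these around x̄:
  lower = 2 × 3.257 − 4.580 = 1.934
  upper = 2 × 3.257 − 2.028 = 4.486

(1.934, 4.486)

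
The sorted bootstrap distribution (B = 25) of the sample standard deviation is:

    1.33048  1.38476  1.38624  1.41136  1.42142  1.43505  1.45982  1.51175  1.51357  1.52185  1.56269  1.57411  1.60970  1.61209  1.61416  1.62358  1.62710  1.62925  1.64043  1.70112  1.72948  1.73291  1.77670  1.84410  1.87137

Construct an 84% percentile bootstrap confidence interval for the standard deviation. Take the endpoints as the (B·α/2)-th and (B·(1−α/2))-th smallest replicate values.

(1.38476, 1.77670)

α = 0.16; lower rank = 25 × 0.080 = 2; upper rank = 25 × 0.920 = 23.
The 2nd smallest replicate is 1.38476; the 23rd is 1.77670.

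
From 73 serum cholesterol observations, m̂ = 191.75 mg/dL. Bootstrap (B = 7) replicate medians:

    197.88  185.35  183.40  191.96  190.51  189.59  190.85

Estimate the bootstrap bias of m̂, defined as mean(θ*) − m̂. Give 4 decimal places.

mean(θ*) = (197.88 + 185.35 + 183.40 + 191.96 + 190.51 + 189.59 + 190.85) / 7 = 189.93429
bias = 189.93429 − 191.75

bias = −1.8157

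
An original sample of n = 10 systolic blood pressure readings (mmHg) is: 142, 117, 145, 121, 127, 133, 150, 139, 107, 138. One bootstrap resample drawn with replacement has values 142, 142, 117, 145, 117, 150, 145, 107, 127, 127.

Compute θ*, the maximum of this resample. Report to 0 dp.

Maximum = 150

θ* = 150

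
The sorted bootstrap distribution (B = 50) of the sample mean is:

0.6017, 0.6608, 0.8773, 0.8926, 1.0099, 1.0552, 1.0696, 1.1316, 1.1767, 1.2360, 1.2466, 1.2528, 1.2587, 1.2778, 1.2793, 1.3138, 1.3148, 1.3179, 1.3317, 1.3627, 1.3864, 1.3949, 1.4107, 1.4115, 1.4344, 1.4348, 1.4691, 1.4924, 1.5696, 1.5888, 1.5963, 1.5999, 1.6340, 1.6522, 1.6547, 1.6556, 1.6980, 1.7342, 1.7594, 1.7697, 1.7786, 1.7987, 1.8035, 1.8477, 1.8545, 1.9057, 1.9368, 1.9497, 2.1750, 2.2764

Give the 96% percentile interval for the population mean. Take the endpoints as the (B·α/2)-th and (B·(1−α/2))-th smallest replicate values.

α = 0.04; lower rank = 50 × 0.020 = 1; upper rank = 50 × 0.980 = 49.
The 1st smallest replicate is 0.6017; the 49th is 2.1750.

(0.6017, 2.1750)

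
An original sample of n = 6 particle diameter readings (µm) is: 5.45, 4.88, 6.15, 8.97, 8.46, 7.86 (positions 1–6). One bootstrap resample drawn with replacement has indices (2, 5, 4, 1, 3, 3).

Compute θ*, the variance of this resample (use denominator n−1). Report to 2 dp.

θ* = 2.75

Resample values: 4.88, 8.46, 8.97, 5.45, 6.15, 6.15.
Mean = 6.6767; sum of squared deviations = 13.7271
s² = 13.7271 / 5 = 2.7454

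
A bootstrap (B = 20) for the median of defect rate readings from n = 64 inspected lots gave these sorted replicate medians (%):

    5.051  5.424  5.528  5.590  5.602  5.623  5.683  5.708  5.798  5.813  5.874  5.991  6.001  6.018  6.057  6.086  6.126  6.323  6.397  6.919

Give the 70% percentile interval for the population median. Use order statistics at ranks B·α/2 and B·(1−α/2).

(5.528, 6.126)

α = 0.30; lower rank = 20 × 0.150 = 3; upper rank = 20 × 0.850 = 17.
The 3rd smallest replicate is 5.528; the 17th is 6.126.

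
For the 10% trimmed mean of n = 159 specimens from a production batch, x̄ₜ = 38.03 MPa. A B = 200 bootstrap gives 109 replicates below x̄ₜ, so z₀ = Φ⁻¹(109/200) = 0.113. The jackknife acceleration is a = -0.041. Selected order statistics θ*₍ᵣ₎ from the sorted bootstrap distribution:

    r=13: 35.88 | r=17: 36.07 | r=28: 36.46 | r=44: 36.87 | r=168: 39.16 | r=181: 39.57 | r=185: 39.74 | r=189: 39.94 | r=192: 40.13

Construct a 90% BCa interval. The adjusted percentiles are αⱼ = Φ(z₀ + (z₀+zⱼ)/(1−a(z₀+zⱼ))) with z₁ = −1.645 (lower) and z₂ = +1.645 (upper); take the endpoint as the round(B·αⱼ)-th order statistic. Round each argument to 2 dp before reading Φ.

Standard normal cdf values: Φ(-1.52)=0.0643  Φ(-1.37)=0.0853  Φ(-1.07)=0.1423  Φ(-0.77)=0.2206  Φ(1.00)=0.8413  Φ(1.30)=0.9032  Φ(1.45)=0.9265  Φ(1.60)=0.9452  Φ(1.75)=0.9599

Lower: z₀ + z₁ = 0.113 + (-1.645) = -1.532; 1 − a(z₀+z₁) = 1 − (-0.041)(-1.532) = 0.9372; argument = 0.113 + (-1.532)/0.9372 = -1.5217 → -1.52.
α₁ = Φ(-1.52) = 0.0643; rank = round(200 × 0.0643) = 13; θ*₍13₎ = 35.88.
Upper: z₀ + z₂ = 1.758; 1 − a(z₀+z₂) = 1.0721; argument = 1.7528 → 1.75; α₂ = 0.9599; rank = 192; θ*₍192₎ = 40.13.

(35.88, 40.13)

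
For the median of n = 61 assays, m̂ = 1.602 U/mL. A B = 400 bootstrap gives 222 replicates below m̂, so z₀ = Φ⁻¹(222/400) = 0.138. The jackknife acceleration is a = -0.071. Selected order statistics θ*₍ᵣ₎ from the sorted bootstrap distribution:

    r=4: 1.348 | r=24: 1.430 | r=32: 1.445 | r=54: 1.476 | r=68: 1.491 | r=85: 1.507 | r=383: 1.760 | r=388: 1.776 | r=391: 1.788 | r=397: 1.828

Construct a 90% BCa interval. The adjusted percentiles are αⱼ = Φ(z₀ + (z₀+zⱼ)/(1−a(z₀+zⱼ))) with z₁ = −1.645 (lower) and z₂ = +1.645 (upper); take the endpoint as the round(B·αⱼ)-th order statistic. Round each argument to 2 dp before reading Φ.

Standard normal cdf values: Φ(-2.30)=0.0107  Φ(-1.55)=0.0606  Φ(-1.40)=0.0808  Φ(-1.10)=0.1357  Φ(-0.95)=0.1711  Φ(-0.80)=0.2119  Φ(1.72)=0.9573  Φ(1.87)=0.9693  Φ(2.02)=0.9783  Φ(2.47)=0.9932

Lower: z₀ + z₁ = 0.138 + (-1.645) = -1.507; 1 − a(z₀+z₁) = 1 − (-0.071)(-1.507) = 0.8930; argument = 0.138 + (-1.507)/0.8930 = -1.5496 → -1.55.
α₁ = Φ(-1.55) = 0.0606; rank = round(400 × 0.0606) = 24; θ*₍24₎ = 1.430.
Upper: z₀ + z₂ = 1.783; 1 − a(z₀+z₂) = 1.1266; argument = 1.7206 → 1.72; α₂ = 0.9573; rank = 383; θ*₍383₎ = 1.760.

(1.430, 1.760)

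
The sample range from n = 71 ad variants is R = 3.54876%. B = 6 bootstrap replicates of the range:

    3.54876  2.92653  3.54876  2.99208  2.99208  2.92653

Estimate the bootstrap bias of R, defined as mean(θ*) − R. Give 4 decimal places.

mean(θ*) = (3.54876 + 2.92653 + 3.54876 + 2.99208 + 2.99208 + 2.92653) / 6 = 3.15579
bias = 3.15579 − 3.54876

bias = −0.3930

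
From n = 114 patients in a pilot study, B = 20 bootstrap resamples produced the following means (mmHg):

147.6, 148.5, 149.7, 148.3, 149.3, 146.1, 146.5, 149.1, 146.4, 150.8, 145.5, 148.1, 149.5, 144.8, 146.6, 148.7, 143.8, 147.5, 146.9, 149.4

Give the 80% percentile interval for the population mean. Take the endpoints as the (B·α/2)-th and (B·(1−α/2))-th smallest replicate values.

(144.8, 149.5)

Sorted replicates: 143.8, 144.8, 145.5, 146.1, 146.4, 146.5, 146.6, 146.9, 147.5, 147.6, 148.1, 148.3, 148.5, 148.7, 149.1, 149.3, 149.4, 149.5, 149.7, 150.8
α = 0.20; lower rank = 20 × 0.100 = 2; upper rank = 20 × 0.900 = 18.
The 2nd smallest replicate is 144.8; the 18th is 149.5.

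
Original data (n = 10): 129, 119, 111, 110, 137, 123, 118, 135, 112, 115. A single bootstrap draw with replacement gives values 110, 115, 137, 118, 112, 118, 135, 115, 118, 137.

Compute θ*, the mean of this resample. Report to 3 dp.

Mean = (110 + 115 + 137 + 118 + 112 + 118 + 135 + 115 + 118 + 137) / 10 = 1215.0 / 10 = 121.500

θ* = 121.500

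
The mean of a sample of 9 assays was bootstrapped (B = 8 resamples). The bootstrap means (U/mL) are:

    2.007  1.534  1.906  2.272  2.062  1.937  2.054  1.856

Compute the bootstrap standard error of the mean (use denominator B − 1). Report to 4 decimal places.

SE* = 0.2119

Bootstrap SE is the standard deviation of the 8 replicate means.
Mean of replicates: (2.007 + 1.534 + 1.906 + 2.272 + 2.062 + 1.937 + 2.054 + 1.856) / 8 = 15.628000 / 8 = 1.953500
Sum of squared deviations: (+0.053500)² + (−0.419500)² + (−0.047500)² + (+0.318500)² + (+0.108500)² + (−0.016500)² + (+0.100500)² + (−0.097500)² = 0.314192
Variance = 0.314192 / 7 = 0.044885
SE* = √0.044885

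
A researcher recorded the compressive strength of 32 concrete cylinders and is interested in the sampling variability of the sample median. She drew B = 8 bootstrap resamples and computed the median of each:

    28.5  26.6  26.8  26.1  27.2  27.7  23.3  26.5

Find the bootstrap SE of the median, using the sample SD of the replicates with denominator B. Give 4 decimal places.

Bootstrap SE is the standard deviation of the 8 replicate medians.
Mean of replicates: (28.5 + 26.6 + 26.8 + 26.1 + 27.2 + 27.7 + 23.3 + 26.5) / 8 = 212.70000 / 8 = 26.58750
Sum of squared deviations: (+1.91250)² + (+0.01250)² + (+0.21250)² + (−0.48750)² + (+0.61250)² + (+1.11250)² + (−3.28750)² + (−0.08750)² = 16.36875
Variance = 16.36875 / 8 = 2.04609
SE* = √2.04609

SE* = 1.4304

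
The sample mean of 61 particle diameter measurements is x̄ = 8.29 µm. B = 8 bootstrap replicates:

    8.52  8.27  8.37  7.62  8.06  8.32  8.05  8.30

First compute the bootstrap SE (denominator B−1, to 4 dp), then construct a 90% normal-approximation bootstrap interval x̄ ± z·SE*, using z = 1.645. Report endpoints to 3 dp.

Mean of replicates = 8.1888; sum of squared deviations = 0.5381; SE* = √(0.5381/7) = 0.2773
Margin = 1.645 × 0.2773 = 0.4562
Interval: 8.29 ± 0.4562

(7.834, 8.746)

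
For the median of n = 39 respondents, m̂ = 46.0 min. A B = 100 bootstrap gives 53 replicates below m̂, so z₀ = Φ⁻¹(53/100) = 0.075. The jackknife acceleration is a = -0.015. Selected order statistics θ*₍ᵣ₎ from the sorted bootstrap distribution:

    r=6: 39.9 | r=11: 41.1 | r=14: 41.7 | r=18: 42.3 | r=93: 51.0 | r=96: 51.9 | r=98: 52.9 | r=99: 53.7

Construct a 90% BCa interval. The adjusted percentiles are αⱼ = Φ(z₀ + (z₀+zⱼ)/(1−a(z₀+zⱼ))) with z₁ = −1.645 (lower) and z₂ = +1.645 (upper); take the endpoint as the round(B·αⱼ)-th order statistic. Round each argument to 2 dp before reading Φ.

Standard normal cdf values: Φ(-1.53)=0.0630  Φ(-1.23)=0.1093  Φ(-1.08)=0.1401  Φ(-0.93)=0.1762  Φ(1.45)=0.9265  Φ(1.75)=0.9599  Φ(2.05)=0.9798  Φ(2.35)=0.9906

Lower: z₀ + z₁ = 0.075 + (-1.645) = -1.570; 1 − a(z₀+z₁) = 1 − (-0.015)(-1.570) = 0.9765; argument = 0.075 + (-1.570)/0.9765 = -1.5329 → -1.53.
α₁ = Φ(-1.53) = 0.0630; rank = round(100 × 0.0630) = 6; θ*₍6₎ = 39.9.
Upper: z₀ + z₂ = 1.720; 1 − a(z₀+z₂) = 1.0258; argument = 1.7517 → 1.75; α₂ = 0.9599; rank = 96; θ*₍96₎ = 51.9.

(39.9, 51.9)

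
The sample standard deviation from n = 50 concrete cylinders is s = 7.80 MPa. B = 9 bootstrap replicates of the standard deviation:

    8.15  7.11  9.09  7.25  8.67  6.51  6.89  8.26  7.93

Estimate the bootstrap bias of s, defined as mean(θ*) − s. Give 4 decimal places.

mean(θ*) = (8.15 + 7.11 + 9.09 + 7.25 + 8.67 + 6.51 + 6.89 + 8.26 + 7.93) / 9 = 7.76222
bias = 7.76222 − 7.80

bias = −0.0378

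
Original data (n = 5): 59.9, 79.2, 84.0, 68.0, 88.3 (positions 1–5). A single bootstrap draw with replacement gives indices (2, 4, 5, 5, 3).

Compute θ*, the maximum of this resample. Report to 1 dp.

Resample values: 79.2, 68.0, 88.3, 88.3, 84.0.
Maximum = 88.3

θ* = 88.3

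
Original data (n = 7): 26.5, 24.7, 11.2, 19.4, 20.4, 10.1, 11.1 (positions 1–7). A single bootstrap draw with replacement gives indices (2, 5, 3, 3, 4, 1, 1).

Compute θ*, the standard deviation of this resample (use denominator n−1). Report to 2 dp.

θ* = 6.61

Resample values: 24.7, 20.4, 11.2, 11.2, 19.4, 26.5, 26.5.
Mean = 19.9857; sum of squared deviations = 261.9886
s² = 261.9886 / 6 = 43.6648
s = √43.6648 = 6.61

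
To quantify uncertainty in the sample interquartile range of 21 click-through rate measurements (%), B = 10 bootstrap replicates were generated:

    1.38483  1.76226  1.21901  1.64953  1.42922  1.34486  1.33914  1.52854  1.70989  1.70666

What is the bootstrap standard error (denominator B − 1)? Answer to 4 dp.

Bootstrap SE is the standard deviation of the 10 replicate interquartile ranges.
Mean of replicates: (1.38483 + 1.76226 + 1.21901 + 1.64953 + 1.42922 + 1.34486 + 1.33914 + 1.52854 + 1.70989 + 1.70666) / 10 = 15.073940 / 10 = 1.507394
Sum of squared deviations: (−0.122564)² + (+0.254866)² + (−0.288384)² + (+0.142136)² + (−0.078174)² + (−0.162534)² + (−0.168254)² + (+0.021146)² + (+0.202496)² + (+0.199266)² = 0.325343
Variance = 0.325343 / 9 = 0.036149
SE* = √0.036149

SE* = 0.1901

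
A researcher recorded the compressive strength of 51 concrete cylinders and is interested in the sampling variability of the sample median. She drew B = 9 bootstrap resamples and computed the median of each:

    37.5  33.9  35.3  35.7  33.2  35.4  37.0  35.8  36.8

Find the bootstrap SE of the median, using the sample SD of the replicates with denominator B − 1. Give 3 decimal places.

SE* = 1.407

Bootstrap SE is the standard deviation of the 9 replicate medians.
Mean of replicates: (37.5 + 33.9 + 35.3 + 35.7 + 33.2 + 35.4 + 37.0 + 35.8 + 36.8) / 9 = 320.6000 / 9 = 35.6222
Sum of squared deviations: (+1.8778)² + (−1.7222)² + (−0.3222)² + (+0.0778)² + (−2.4222)² + (−0.2222)² + (+1.3778)² + (+0.1778)² + (+1.1778)² = 15.8356
Variance = 15.8356 / 8 = 1.9794
SE* = √1.9794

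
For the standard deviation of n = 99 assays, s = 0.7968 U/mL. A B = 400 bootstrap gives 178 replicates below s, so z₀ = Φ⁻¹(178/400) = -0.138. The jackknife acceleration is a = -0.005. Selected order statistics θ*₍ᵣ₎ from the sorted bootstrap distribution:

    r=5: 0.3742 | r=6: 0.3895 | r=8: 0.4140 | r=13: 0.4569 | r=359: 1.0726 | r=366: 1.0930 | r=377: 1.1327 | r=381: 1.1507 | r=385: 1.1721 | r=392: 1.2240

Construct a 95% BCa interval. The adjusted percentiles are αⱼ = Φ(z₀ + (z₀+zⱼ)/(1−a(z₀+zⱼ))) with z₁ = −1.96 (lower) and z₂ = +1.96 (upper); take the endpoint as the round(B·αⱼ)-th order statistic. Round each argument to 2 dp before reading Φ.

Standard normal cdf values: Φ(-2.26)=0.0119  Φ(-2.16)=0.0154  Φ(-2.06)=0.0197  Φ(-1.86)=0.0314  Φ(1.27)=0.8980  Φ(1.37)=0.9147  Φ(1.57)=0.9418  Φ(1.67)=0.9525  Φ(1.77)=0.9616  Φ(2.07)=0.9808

Lower: z₀ + z₁ = -0.138 + (-1.960) = -2.098; 1 − a(z₀+z₁) = 1 − (-0.005)(-2.098) = 0.9895; argument = -0.138 + (-2.098)/0.9895 = -2.2582 → -2.26.
α₁ = Φ(-2.26) = 0.0119; rank = round(400 × 0.0119) = 5; θ*₍5₎ = 0.3742.
Upper: z₀ + z₂ = 1.822; 1 − a(z₀+z₂) = 1.0091; argument = 1.6676 → 1.67; α₂ = 0.9525; rank = 381; θ*₍381₎ = 1.1507.

(0.3742, 1.1507)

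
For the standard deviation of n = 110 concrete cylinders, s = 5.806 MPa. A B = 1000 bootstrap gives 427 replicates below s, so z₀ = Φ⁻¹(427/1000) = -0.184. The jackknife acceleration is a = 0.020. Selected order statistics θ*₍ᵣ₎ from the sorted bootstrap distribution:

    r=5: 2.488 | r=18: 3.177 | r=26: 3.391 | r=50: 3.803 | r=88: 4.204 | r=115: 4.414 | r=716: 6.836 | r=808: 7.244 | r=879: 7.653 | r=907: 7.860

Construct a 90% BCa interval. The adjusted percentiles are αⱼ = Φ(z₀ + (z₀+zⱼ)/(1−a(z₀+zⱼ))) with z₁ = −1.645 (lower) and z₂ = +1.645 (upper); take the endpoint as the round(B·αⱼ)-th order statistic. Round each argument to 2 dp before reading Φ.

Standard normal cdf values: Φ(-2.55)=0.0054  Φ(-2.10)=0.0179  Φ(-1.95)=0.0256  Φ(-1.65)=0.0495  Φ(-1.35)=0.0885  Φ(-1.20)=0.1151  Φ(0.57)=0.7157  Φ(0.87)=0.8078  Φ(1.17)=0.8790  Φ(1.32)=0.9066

(3.391, 7.860)

Lower: z₀ + z₁ = -0.184 + (-1.645) = -1.829; 1 − a(z₀+z₁) = 1 − (0.020)(-1.829) = 1.0366; argument = -0.184 + (-1.829)/1.0366 = -1.9485 → -1.95.
α₁ = Φ(-1.95) = 0.0256; rank = round(1000 × 0.0256) = 26; θ*₍26₎ = 3.391.
Upper: z₀ + z₂ = 1.461; 1 − a(z₀+z₂) = 0.9708; argument = 1.3210 → 1.32; α₂ = 0.9066; rank = 907; θ*₍907₎ = 7.860.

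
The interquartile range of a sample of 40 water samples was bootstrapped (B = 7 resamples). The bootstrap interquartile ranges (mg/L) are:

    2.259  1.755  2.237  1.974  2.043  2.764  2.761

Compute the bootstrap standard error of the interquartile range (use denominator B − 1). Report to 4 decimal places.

Bootstrap SE is the standard deviation of the 7 replicate interquartile ranges.
Mean of replicates: (2.259 + 1.755 + 2.237 + 1.974 + 2.043 + 2.764 + 2.761) / 7 = 15.79300 / 7 = 2.25614
Sum of squared deviations: (+0.00286)² + (−0.50114)² + (−0.01914)² + (−0.28214)² + (−0.21314)² + (+0.50786)² + (+0.50486)² = 0.88935
Variance = 0.88935 / 6 = 0.14823
SE* = √0.14823

SE* = 0.3850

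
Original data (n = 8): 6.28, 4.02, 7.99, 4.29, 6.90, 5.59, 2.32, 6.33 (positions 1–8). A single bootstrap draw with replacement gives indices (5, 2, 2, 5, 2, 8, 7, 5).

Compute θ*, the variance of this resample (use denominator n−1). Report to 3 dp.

θ* = 3.202

Resample values: 6.90, 4.02, 4.02, 6.90, 4.02, 6.33, 2.32, 6.90.
Mean = 5.1762; sum of squared deviations = 22.4140
s² = 22.4140 / 7 = 3.2020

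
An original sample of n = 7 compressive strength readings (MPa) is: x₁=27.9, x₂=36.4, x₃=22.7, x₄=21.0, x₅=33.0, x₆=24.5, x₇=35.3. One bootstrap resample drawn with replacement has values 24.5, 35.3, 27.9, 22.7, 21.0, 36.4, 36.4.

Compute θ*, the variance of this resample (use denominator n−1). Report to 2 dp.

Mean = 29.1714; sum of squared deviations = 274.1543
s² = 274.1543 / 6 = 45.6924

θ* = 45.69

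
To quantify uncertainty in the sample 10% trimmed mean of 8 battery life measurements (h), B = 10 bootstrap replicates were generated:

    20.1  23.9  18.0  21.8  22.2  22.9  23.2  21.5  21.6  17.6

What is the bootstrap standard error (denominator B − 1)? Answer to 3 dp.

SE* = 2.112

Bootstrap SE is the standard deviation of the 10 replicate 10% trimmed means.
Mean of replicates: (20.1 + 23.9 + 18.0 + 21.8 + 22.2 + 22.9 + 23.2 + 21.5 + 21.6 + 17.6) / 10 = 212.8000 / 10 = 21.2800
Sum of squared deviations: (−1.1800)² + (+2.6200)² + (−3.2800)² + (+0.5200)² + (+0.9200)² + (+1.6200)² + (+1.9200)² + (+0.2200)² + (+0.3200)² + (−3.6800)² = 40.1360
Variance = 40.1360 / 9 = 4.4596
SE* = √4.4596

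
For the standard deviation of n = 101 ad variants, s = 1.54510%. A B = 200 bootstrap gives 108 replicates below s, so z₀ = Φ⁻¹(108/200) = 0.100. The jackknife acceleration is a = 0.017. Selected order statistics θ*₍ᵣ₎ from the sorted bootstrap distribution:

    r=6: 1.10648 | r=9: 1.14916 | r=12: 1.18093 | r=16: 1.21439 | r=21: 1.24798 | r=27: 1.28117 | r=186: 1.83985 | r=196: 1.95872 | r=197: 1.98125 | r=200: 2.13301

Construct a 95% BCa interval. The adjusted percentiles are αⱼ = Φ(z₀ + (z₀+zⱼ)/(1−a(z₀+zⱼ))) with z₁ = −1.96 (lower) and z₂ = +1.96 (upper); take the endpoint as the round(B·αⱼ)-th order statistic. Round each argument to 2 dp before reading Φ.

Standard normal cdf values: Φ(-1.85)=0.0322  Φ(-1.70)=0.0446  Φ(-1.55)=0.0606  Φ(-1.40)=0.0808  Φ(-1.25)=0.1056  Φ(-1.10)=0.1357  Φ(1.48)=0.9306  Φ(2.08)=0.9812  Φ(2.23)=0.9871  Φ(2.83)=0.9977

Lower: z₀ + z₁ = 0.100 + (-1.960) = -1.860; 1 − a(z₀+z₁) = 1 − (0.017)(-1.860) = 1.0316; argument = 0.100 + (-1.860)/1.0316 = -1.7030 → -1.70.
α₁ = Φ(-1.70) = 0.0446; rank = round(200 × 0.0446) = 9; θ*₍9₎ = 1.14916.
Upper: z₀ + z₂ = 2.060; 1 − a(z₀+z₂) = 0.9650; argument = 2.2348 → 2.23; α₂ = 0.9871; rank = 197; θ*₍197₎ = 1.98125.

(1.14916, 1.98125)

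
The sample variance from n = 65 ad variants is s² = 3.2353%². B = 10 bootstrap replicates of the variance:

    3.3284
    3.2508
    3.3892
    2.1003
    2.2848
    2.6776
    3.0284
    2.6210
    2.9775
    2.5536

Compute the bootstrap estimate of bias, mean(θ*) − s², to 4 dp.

mean(θ*) = (3.3284 + 3.2508 + 3.3892 + 2.1003 + 2.2848 + 2.6776 + 3.0284 + 2.6210 + 2.9775 + 2.5536) / 10 = 2.82116
bias = 2.82116 − 3.2353

bias = −0.4141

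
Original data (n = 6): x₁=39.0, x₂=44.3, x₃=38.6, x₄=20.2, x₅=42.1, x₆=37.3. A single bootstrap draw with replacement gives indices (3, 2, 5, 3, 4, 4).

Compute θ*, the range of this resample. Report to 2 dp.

Resample values: 38.6, 44.3, 42.1, 38.6, 20.2, 20.2.
Range = 44.3 − 20.2 = 24.10

θ* = 24.10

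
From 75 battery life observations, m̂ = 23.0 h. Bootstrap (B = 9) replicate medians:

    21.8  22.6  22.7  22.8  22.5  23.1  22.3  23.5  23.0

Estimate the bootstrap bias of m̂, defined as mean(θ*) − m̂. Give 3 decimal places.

bias = −0.300

mean(θ*) = (21.8 + 22.6 + 22.7 + 22.8 + 22.5 + 23.1 + 22.3 + 23.5 + 23.0) / 9 = 22.7000
bias = 22.7000 − 23.0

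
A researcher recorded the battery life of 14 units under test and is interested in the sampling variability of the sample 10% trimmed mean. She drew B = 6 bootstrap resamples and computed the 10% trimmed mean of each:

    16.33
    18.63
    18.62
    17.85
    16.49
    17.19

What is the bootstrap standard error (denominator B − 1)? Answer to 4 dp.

Bootstrap SE is the standard deviation of the 6 replicate 10% trimmed means.
Mean of replicates: (16.33 + 18.63 + 18.62 + 17.85 + 16.49 + 17.19) / 6 = 105.11000 / 6 = 17.51833
Sum of squared deviations: (−1.18833)² + (+1.11167)² + (+1.10167)² + (+0.33167)² + (−1.02833)² + (−0.32833)² = 5.13688
Variance = 5.13688 / 5 = 1.02738
SE* = √1.02738

SE* = 1.0136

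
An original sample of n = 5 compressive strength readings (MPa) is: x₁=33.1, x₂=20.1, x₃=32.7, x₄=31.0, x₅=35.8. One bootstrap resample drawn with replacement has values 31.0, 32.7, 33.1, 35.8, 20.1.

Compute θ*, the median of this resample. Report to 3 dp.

θ* = 32.700

Sorted: 20.1, 31.0, 32.7, 33.1, 35.8
Median = middle value = 32.700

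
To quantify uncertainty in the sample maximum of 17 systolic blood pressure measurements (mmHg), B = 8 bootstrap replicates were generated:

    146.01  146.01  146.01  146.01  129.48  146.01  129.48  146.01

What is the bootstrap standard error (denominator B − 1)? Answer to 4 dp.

SE* = 7.6519

Bootstrap SE is the standard deviation of the 8 replicate maximums.
Mean of replicates: (146.01 + 146.01 + 146.01 + 146.01 + 129.48 + 146.01 + 129.48 + 146.01) / 8 = 1135.02000 / 8 = 141.87750
Sum of squared deviations: (+4.13250)² + (+4.13250)² + (+4.13250)² + (+4.13250)² + (−12.39750)² + (+4.13250)² + (−12.39750)² + (+4.13250)² = 409.86135
Variance = 409.86135 / 7 = 58.55162
SE* = √58.55162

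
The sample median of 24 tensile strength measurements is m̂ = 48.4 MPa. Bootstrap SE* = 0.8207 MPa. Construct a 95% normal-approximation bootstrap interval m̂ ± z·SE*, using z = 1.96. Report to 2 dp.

Margin = 1.96 × 0.8207 = 1.609
Interval: 48.4 ± 1.609

(46.79, 50.01)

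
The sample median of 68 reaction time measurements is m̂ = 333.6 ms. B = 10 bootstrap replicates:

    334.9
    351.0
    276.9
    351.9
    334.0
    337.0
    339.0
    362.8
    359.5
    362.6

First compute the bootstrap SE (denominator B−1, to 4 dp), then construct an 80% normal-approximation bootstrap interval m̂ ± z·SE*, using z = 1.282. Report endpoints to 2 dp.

Mean of replicates = 340.9600; sum of squared deviations = 5717.8640; SE* = √(5717.8640/9) = 25.2055
Margin = 1.282 × 25.2055 = 32.313
Interval: 333.6 ± 32.313

(301.29, 365.91)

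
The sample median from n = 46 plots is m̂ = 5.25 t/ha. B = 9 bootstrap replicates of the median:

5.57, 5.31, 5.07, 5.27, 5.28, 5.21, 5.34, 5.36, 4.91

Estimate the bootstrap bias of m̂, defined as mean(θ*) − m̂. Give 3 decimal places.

bias = +0.008

mean(θ*) = (5.57 + 5.31 + 5.07 + 5.27 + 5.28 + 5.21 + 5.34 + 5.36 + 4.91) / 9 = 5.2578
bias = 5.2578 − 5.25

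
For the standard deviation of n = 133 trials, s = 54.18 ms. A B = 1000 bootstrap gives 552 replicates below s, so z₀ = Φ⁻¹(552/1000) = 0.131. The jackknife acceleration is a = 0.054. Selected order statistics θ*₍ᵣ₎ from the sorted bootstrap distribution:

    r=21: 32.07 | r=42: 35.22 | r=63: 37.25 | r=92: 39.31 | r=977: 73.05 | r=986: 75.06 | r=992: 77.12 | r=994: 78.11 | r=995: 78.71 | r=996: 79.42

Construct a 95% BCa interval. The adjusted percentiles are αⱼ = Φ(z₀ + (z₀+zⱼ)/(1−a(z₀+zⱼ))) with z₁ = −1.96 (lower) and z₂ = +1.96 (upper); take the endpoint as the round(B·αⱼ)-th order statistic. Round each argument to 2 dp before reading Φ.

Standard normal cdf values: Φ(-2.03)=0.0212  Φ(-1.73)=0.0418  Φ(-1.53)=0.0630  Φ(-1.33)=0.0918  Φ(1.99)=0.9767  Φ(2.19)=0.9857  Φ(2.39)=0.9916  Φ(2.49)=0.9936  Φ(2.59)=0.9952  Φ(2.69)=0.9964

(37.25, 78.11)

Lower: z₀ + z₁ = 0.131 + (-1.960) = -1.829; 1 − a(z₀+z₁) = 1 − (0.054)(-1.829) = 1.0988; argument = 0.131 + (-1.829)/1.0988 = -1.5336 → -1.53.
α₁ = Φ(-1.53) = 0.0630; rank = round(1000 × 0.0630) = 63; θ*₍63₎ = 37.25.
Upper: z₀ + z₂ = 2.091; 1 − a(z₀+z₂) = 0.8871; argument = 2.4882 → 2.49; α₂ = 0.9936; rank = 994; θ*₍994₎ = 78.11.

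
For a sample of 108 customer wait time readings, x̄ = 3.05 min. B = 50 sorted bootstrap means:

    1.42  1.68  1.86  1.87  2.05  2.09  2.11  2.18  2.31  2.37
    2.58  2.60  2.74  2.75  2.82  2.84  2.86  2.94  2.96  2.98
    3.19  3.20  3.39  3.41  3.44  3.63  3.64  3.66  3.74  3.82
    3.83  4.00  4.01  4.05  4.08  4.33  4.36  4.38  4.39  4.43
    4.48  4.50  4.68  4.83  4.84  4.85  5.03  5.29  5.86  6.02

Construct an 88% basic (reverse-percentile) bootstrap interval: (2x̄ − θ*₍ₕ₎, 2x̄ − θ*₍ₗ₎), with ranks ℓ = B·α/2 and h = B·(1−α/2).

(1.07, 4.24)

Percentile endpoints at ranks 3 and 47: θ*₍3₎ = 1.86, θ*₍47₎ = 5.03.
Basic interval reflects these around x̄:
  lower = 2 × 3.05 − 5.03 = 1.07
  upper = 2 × 3.05 − 1.86 = 4.24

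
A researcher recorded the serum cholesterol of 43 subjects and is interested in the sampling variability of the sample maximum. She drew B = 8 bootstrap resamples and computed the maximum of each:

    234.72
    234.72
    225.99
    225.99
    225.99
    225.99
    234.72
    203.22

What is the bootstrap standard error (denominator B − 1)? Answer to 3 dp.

Bootstrap SE is the standard deviation of the 8 replicate maximums.
Mean of replicates: (234.72 + 234.72 + 225.99 + 225.99 + 225.99 + 225.99 + 234.72 + 203.22) / 8 = 1811.3400 / 8 = 226.4175
Sum of squared deviations: (+8.3025)² + (+8.3025)² + (−0.4275)² + (−0.4275)² + (−0.4275)² + (−0.4275)² + (+8.3025)² + (−23.1975)² = 745.6495
Variance = 745.6495 / 7 = 106.5214
SE* = √106.5214

SE* = 10.321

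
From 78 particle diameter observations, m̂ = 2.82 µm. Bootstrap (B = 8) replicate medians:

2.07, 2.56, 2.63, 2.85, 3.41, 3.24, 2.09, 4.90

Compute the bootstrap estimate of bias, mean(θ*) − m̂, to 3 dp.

mean(θ*) = (2.07 + 2.56 + 2.63 + 2.85 + 3.41 + 3.24 + 2.09 + 4.90) / 8 = 2.9688
bias = 2.9688 − 2.82

bias = +0.149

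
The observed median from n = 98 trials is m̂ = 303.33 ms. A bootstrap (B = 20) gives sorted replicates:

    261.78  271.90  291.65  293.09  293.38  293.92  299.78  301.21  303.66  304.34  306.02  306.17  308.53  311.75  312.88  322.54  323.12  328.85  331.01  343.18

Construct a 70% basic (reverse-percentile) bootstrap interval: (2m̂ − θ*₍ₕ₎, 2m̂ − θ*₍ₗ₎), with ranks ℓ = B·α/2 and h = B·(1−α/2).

Percentile endpoints at ranks 3 and 17: θ*₍3₎ = 291.65, θ*₍17₎ = 323.12.
Basic interval reflects these around m̂:
  lower = 2 × 303.33 − 323.12 = 283.54
  upper = 2 × 303.33 − 291.65 = 315.01

(283.54, 315.01)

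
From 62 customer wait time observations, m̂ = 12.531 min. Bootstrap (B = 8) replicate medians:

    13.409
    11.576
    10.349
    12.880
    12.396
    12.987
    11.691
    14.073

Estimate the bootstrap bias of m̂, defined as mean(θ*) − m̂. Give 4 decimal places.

mean(θ*) = (13.409 + 11.576 + 10.349 + 12.880 + 12.396 + 12.987 + 11.691 + 14.073) / 8 = 12.42013
bias = 12.42013 − 12.531

bias = −0.1109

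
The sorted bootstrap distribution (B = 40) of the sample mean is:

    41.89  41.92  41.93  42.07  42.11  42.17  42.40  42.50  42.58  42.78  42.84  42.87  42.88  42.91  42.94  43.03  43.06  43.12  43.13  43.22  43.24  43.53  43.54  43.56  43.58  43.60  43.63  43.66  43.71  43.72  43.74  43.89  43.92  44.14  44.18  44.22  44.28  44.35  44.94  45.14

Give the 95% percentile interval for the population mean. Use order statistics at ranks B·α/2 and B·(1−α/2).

(41.89, 44.94)

α = 0.05; lower rank = 40 × 0.025 = 1; upper rank = 40 × 0.975 = 39.
The 1st smallest replicate is 41.89; the 39th is 44.94.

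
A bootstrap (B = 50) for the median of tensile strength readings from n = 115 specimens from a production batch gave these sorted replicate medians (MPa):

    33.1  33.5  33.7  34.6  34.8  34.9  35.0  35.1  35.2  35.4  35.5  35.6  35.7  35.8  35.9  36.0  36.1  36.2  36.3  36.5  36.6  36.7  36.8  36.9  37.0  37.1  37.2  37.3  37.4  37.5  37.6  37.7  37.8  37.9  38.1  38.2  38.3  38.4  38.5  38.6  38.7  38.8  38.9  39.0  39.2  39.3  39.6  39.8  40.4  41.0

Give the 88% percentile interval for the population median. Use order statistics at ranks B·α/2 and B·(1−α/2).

α = 0.12; lower rank = 50 × 0.060 = 3; upper rank = 50 × 0.940 = 47.
The 3rd smallest replicate is 33.7; the 47th is 39.6.

(33.7, 39.6)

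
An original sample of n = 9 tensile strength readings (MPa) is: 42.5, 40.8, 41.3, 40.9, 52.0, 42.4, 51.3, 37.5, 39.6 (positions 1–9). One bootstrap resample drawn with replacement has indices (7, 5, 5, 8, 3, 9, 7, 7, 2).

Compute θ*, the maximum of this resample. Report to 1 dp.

θ* = 52.0

Resample values: 51.3, 52.0, 52.0, 37.5, 41.3, 39.6, 51.3, 51.3, 40.8.
Maximum = 52.0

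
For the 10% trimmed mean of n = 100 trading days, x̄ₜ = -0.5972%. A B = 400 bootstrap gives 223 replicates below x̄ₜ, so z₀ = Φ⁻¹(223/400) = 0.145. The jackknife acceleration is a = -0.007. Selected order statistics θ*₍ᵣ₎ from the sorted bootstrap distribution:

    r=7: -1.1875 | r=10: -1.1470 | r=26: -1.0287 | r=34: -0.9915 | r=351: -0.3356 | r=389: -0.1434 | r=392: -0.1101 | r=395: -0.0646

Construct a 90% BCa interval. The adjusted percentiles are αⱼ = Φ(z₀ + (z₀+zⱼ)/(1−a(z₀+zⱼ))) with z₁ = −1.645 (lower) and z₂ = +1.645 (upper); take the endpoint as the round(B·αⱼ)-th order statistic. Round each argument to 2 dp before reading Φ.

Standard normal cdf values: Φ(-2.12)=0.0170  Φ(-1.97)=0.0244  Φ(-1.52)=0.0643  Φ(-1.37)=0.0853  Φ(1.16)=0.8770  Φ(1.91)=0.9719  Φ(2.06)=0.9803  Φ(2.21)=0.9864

Lower: z₀ + z₁ = 0.145 + (-1.645) = -1.500; 1 − a(z₀+z₁) = 1 − (-0.007)(-1.500) = 0.9895; argument = 0.145 + (-1.500)/0.9895 = -1.3709 → -1.37.
α₁ = Φ(-1.37) = 0.0853; rank = round(400 × 0.0853) = 34; θ*₍34₎ = -0.9915.
Upper: z₀ + z₂ = 1.790; 1 − a(z₀+z₂) = 1.0125; argument = 1.9128 → 1.91; α₂ = 0.9719; rank = 389; θ*₍389₎ = -0.1434.

(-0.9915, -0.1434)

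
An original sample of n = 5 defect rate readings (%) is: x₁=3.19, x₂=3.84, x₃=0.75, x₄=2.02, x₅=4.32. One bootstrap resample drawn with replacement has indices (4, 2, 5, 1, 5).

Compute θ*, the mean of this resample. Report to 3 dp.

Resample values: 2.02, 3.84, 4.32, 3.19, 4.32.
Mean = (2.02 + 3.84 + 4.32 + 3.19 + 4.32) / 5 = 17.690 / 5 = 3.538

θ* = 3.538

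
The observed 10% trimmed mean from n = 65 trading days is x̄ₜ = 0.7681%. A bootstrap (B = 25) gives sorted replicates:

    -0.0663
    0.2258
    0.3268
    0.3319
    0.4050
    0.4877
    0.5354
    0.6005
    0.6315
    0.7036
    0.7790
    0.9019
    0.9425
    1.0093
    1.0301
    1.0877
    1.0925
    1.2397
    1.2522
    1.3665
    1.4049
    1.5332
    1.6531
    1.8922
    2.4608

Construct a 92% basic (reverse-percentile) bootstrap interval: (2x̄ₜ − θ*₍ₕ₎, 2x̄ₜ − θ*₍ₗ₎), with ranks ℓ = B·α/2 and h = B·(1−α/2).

(-0.3560, 1.6025)

Percentile endpoints at ranks 1 and 24: θ*₍1₎ = -0.0663, θ*₍24₎ = 1.8922.
Basic interval reflects these around x̄ₜ:
  lower = 2 × 0.7681 − 1.8922 = -0.3560
  upper = 2 × 0.7681 − -0.0663 = 1.6025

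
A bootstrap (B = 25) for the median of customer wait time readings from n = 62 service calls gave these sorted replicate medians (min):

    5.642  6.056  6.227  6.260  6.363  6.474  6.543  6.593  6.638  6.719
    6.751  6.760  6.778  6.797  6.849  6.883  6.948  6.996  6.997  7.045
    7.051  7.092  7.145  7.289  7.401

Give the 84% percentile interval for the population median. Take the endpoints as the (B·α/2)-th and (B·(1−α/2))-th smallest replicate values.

(6.056, 7.145)

α = 0.16; lower rank = 25 × 0.080 = 2; upper rank = 25 × 0.920 = 23.
The 2nd smallest replicate is 6.056; the 23rd is 7.145.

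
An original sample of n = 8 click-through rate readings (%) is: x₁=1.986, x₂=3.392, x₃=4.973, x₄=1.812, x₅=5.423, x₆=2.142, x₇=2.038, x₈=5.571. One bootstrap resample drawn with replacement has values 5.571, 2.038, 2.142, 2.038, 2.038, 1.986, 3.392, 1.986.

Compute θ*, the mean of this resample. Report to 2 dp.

Mean = (5.571 + 2.038 + 2.142 + 2.038 + 2.038 + 1.986 + 3.392 + 1.986) / 8 = 21.1910 / 8 = 2.65

θ* = 2.65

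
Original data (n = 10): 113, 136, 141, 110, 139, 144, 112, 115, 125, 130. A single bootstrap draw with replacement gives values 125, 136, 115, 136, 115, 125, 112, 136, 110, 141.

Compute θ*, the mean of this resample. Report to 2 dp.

Mean = (125 + 136 + 115 + 136 + 115 + 125 + 112 + 136 + 110 + 141) / 10 = 1251.0 / 10 = 125.10

θ* = 125.10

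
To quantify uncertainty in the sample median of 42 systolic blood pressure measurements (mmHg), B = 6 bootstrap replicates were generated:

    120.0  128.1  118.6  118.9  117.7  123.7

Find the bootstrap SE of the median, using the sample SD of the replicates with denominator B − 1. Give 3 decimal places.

Bootstrap SE is the standard deviation of the 6 replicate medians.
Mean of replicates: (120.0 + 128.1 + 118.6 + 118.9 + 117.7 + 123.7) / 6 = 727.0000 / 6 = 121.1667
Sum of squared deviations: (−1.1667)² + (+6.9333)² + (−2.5667)² + (−2.2667)² + (−3.4667)² + (+2.5333)² = 79.5933
Variance = 79.5933 / 5 = 15.9187
SE* = √15.9187

SE* = 3.990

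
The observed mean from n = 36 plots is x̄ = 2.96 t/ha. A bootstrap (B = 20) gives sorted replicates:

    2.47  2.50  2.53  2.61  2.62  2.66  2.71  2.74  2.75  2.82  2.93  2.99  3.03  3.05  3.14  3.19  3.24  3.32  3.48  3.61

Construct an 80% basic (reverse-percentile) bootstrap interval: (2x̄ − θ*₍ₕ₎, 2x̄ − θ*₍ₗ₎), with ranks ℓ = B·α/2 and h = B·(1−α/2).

Percentile endpoints at ranks 2 and 18: θ*₍2₎ = 2.50, θ*₍18₎ = 3.32.
Basic interval reflects these around x̄:
  lower = 2 × 2.96 − 3.32 = 2.60
  upper = 2 × 2.96 − 2.50 = 3.42

(2.60, 3.42)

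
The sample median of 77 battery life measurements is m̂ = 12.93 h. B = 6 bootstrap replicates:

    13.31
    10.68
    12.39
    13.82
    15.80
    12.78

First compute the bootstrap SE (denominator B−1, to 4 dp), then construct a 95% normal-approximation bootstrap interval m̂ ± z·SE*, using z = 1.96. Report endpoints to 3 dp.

Mean of replicates = 13.1300; sum of squared deviations = 14.3100; SE* = √(14.3100/5) = 1.6917
Margin = 1.96 × 1.6917 = 3.3157
Interval: 12.93 ± 3.3157

(9.614, 16.246)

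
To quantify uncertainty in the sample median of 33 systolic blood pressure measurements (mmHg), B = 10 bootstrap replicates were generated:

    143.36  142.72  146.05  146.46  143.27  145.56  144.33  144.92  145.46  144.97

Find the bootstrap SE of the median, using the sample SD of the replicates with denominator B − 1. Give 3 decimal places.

Bootstrap SE is the standard deviation of the 10 replicate medians.
Mean of replicates: (143.36 + 142.72 + 146.05 + 146.46 + 143.27 + 145.56 + 144.33 + 144.92 + 145.46 + 144.97) / 10 = 1447.1000 / 10 = 144.7100
Sum of squared deviations: (−1.3500)² + (−1.9900)² + (+1.3400)² + (+1.7500)² + (−1.4400)² + (+0.8500)² + (−0.3800)² + (+0.2100)² + (+0.7500)² + (+0.2600)² = 14.2554
Variance = 14.2554 / 9 = 1.5839
SE* = √1.5839

SE* = 1.259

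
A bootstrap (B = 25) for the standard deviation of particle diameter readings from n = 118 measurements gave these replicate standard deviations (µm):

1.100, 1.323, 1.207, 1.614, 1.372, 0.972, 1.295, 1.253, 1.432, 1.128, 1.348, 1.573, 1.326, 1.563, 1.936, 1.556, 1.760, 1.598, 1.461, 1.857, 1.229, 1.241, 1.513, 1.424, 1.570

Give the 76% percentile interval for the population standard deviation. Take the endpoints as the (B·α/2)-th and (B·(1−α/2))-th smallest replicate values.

Sorted replicates: 0.972, 1.100, 1.128, 1.207, 1.229, 1.241, 1.253, 1.295, 1.323, 1.326, 1.348, 1.372, 1.424, 1.432, 1.461, 1.513, 1.556, 1.563, 1.570, 1.573, 1.598, 1.614, 1.760, 1.857, 1.936
α = 0.24; lower rank = 25 × 0.120 = 3; upper rank = 25 × 0.880 = 22.
The 3rd smallest replicate is 1.128; the 22nd is 1.614.

(1.128, 1.614)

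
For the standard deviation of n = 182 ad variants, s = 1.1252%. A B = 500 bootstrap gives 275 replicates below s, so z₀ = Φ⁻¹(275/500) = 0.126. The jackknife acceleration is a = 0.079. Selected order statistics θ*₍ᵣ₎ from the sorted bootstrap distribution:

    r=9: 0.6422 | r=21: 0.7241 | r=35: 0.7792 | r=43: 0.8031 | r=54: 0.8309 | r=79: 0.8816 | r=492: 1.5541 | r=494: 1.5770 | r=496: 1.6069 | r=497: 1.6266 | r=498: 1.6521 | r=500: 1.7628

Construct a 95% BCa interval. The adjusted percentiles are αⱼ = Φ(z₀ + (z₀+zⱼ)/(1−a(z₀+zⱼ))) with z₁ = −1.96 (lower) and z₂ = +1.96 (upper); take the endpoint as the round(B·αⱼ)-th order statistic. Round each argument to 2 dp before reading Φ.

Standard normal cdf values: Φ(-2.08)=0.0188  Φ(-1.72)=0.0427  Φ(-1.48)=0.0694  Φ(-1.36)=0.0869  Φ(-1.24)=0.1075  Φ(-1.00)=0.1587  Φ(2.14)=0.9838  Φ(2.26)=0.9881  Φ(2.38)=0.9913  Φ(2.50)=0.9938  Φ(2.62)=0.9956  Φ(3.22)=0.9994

(0.7792, 1.6521)

Lower: z₀ + z₁ = 0.126 + (-1.960) = -1.834; 1 − a(z₀+z₁) = 1 − (0.079)(-1.834) = 1.1449; argument = 0.126 + (-1.834)/1.1449 = -1.4759 → -1.48.
α₁ = Φ(-1.48) = 0.0694; rank = round(500 × 0.0694) = 35; θ*₍35₎ = 0.7792.
Upper: z₀ + z₂ = 2.086; 1 − a(z₀+z₂) = 0.8352; argument = 2.6236 → 2.62; α₂ = 0.9956; rank = 498; θ*₍498₎ = 1.6521.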